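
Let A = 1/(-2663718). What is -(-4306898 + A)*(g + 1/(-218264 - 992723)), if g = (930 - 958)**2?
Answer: 3630672874096350814785/1075242623222 ≈ 3.3766e+9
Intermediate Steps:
A = -1/2663718 ≈ -3.7542e-7
g = 784 (g = (-28)**2 = 784)
-(-4306898 + A)*(g + 1/(-218264 - 992723)) = -(-4306898 - 1/2663718)*(784 + 1/(-218264 - 992723)) = -(-11472361726765)*(784 + 1/(-1210987))/2663718 = -(-11472361726765)*(784 - 1/1210987)/2663718 = -(-11472361726765)*949413807/(2663718*1210987) = -1*(-3630672874096350814785/1075242623222) = 3630672874096350814785/1075242623222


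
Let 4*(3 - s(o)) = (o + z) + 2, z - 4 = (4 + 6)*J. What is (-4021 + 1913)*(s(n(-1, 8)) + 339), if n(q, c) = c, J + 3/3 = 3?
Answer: -703018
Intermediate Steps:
J = 2 (J = -1 + 3 = 2)
z = 24 (z = 4 + (4 + 6)*2 = 4 + 10*2 = 4 + 20 = 24)
s(o) = -7/2 - o/4 (s(o) = 3 - ((o + 24) + 2)/4 = 3 - ((24 + o) + 2)/4 = 3 - (26 + o)/4 = 3 + (-13/2 - o/4) = -7/2 - o/4)
(-4021 + 1913)*(s(n(-1, 8)) + 339) = (-4021 + 1913)*((-7/2 - 1/4*8) + 339) = -2108*((-7/2 - 2) + 339) = -2108*(-11/2 + 339) = -2108*667/2 = -703018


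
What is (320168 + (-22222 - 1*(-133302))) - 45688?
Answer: 385560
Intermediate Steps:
(320168 + (-22222 - 1*(-133302))) - 45688 = (320168 + (-22222 + 133302)) - 45688 = (320168 + 111080) - 45688 = 431248 - 45688 = 385560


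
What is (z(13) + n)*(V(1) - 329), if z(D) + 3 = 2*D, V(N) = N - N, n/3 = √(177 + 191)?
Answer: -7567 - 3948*√23 ≈ -26501.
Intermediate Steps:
n = 12*√23 (n = 3*√(177 + 191) = 3*√368 = 3*(4*√23) = 12*√23 ≈ 57.550)
V(N) = 0
z(D) = -3 + 2*D
(z(13) + n)*(V(1) - 329) = ((-3 + 2*13) + 12*√23)*(0 - 329) = ((-3 + 26) + 12*√23)*(-329) = (23 + 12*√23)*(-329) = -7567 - 3948*√23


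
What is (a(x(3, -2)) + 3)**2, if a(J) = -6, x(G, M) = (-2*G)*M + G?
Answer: 9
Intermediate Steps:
x(G, M) = G - 2*G*M (x(G, M) = -2*G*M + G = G - 2*G*M)
(a(x(3, -2)) + 3)**2 = (-6 + 3)**2 = (-3)**2 = 9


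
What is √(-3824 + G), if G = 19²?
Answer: I*√3463 ≈ 58.847*I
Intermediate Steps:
G = 361
√(-3824 + G) = √(-3824 + 361) = √(-3463) = I*√3463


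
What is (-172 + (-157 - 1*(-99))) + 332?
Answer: 102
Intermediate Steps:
(-172 + (-157 - 1*(-99))) + 332 = (-172 + (-157 + 99)) + 332 = (-172 - 58) + 332 = -230 + 332 = 102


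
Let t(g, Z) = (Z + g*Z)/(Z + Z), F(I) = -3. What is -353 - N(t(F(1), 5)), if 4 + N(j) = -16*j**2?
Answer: -333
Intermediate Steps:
t(g, Z) = (Z + Z*g)/(2*Z) (t(g, Z) = (Z + Z*g)/((2*Z)) = (Z + Z*g)*(1/(2*Z)) = (Z + Z*g)/(2*Z))
N(j) = -4 - 16*j**2
-353 - N(t(F(1), 5)) = -353 - (-4 - 16*(1/2 + (1/2)*(-3))**2) = -353 - (-4 - 16*(1/2 - 3/2)**2) = -353 - (-4 - 16*(-1)**2) = -353 - (-4 - 16*1) = -353 - (-4 - 16) = -353 - 1*(-20) = -353 + 20 = -333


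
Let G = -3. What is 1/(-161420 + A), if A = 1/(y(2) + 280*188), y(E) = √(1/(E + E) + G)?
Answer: (-√11 + 105280*I)/(2*(-8497148799*I + 80710*√11)) ≈ -6.195e-6 + 1.0842e-19*I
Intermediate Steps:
y(E) = √(-3 + 1/(2*E)) (y(E) = √(1/(E + E) - 3) = √(1/(2*E) - 3) = √(-3 + 1/(2*E)))
A = 1/(52640 + I*√11/2) (A = 1/(√(-12 + 2/2)/2 + 280*188) = 1/(√(-12 + 2*(½))/2 + 52640) = 1/(√(-12 + 1)/2 + 52640) = 1/(√(-11)/2 + 52640) = 1/((I*√11)/2 + 52640) = 1/(I*√11/2 + 52640) = 1/(52640 + I*√11/2) ≈ 1.8997e-5 - 6.0e-10*I)
1/(-161420 + A) = 1/(-161420 + (210560/11083878411 - 2*I*√11/11083878411)) = 1/(-1789159652893060/11083878411 - 2*I*√11/11083878411)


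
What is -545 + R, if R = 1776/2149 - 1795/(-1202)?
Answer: -1401796203/2583098 ≈ -542.68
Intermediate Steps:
R = 5992207/2583098 (R = 1776*(1/2149) - 1795*(-1/1202) = 1776/2149 + 1795/1202 = 5992207/2583098 ≈ 2.3198)
-545 + R = -545 + 5992207/2583098 = -1401796203/2583098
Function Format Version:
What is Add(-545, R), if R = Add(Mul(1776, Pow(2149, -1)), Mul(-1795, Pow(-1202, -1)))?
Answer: Rational(-1401796203, 2583098) ≈ -542.68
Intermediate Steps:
R = Rational(5992207, 2583098) (R = Add(Mul(1776, Rational(1, 2149)), Mul(-1795, Rational(-1, 1202))) = Add(Rational(1776, 2149), Rational(1795, 1202)) = Rational(5992207, 2583098) ≈ 2.3198)
Add(-545, R) = Add(-545, Rational(5992207, 2583098)) = Rational(-1401796203, 2583098)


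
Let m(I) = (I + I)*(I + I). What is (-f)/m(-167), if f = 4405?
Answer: -4405/111556 ≈ -0.039487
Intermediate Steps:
m(I) = 4*I² (m(I) = (2*I)*(2*I) = 4*I²)
(-f)/m(-167) = (-1*4405)/((4*(-167)²)) = -4405/(4*27889) = -4405/111556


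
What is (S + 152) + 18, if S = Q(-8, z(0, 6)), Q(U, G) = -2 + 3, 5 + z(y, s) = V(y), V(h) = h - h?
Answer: 171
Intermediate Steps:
V(h) = 0
z(y, s) = -5 (z(y, s) = -5 + 0 = -5)
Q(U, G) = 1
S = 1
(S + 152) + 18 = (1 + 152) + 18 = 153 + 18 = 171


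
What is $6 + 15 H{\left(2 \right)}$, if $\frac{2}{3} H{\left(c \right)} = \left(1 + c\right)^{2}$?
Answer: $\frac{417}{2} \approx 208.5$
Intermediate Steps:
$H{\left(c \right)} = \frac{3 \left(1 + c\right)^{2}}{2}$
$6 + 15 H{\left(2 \right)} = 6 + 15 \frac{3 \left(1 + 2\right)^{2}}{2} = 6 + 15 \frac{3 \cdot 3^{2}}{2} = 6 + 15 \cdot \frac{3}{2} \cdot 9 = 6 + 15 \cdot \frac{27}{2} = 6 + \frac{405}{2} = \frac{417}{2}$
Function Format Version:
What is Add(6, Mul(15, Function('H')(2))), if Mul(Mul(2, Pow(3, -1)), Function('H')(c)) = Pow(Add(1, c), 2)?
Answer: Rational(417, 2) ≈ 208.50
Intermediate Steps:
Function('H')(c) = Mul(Rational(3, 2), Pow(Add(1, c), 2))
Add(6, Mul(15, Function('H')(2))) = Add(6, Mul(15, Mul(Rational(3, 2), Pow(Add(1, 2), 2)))) = Add(6, Mul(15, Mul(Rational(3, 2), Pow(3, 2)))) = Add(6, Mul(15, Mul(Rational(3, 2), 9))) = Add(6, Mul(15, Rational(27, 2))) = Add(6, Rational(405, 2)) = Rational(417, 2)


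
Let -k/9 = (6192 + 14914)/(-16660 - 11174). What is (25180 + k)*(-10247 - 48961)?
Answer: -6917962130232/4639 ≈ -1.4913e+9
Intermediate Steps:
k = 31659/4639 (k = -9*(6192 + 14914)/(-16660 - 11174) = -189954/(-27834) = -189954*(-1)/27834 = -9*(-10553/13917) = 31659/4639 ≈ 6.8245)
(25180 + k)*(-10247 - 48961) = (25180 + 31659/4639)*(-10247 - 48961) = (116841679/4639)*(-59208) = -6917962130232/4639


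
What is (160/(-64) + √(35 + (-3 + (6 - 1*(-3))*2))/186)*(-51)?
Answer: 255/2 - 85*√2/62 ≈ 125.56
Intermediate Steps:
(160/(-64) + √(35 + (-3 + (6 - 1*(-3))*2))/186)*(-51) = (160*(-1/64) + √(35 + (-3 + (6 + 3)*2))*(1/186))*(-51) = (-5/2 + √(35 + (-3 + 9*2))*(1/186))*(-51) = (-5/2 + √(35 + (-3 + 18))*(1/186))*(-51) = (-5/2 + √(35 + 15)*(1/186))*(-51) = (-5/2 + √50*(1/186))*(-51) = (-5/2 + (5*√2)*(1/186))*(-51) = (-5/2 + 5*√2/186)*(-51) = 255/2 - 85*√2/62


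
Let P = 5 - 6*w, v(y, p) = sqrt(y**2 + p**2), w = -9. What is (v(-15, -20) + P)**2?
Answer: 7056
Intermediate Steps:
v(y, p) = sqrt(p**2 + y**2)
P = 59 (P = 5 - 6*(-9) = 5 + 54 = 59)
(v(-15, -20) + P)**2 = (sqrt((-20)**2 + (-15)**2) + 59)**2 = (sqrt(400 + 225) + 59)**2 = (sqrt(625) + 59)**2 = (25 + 59)**2 = 84**2 = 7056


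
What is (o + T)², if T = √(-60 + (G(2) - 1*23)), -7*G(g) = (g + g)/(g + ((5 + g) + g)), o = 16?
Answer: (1232 + I*√492415)²/5929 ≈ 172.95 + 291.63*I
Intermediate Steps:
G(g) = -2*g/(7*(5 + 3*g)) (G(g) = -(g + g)/(7*(g + ((5 + g) + g))) = -2*g/(7*(g + (5 + 2*g))) = -2*g/(7*(5 + 3*g)))
T = I*√492415/77 (T = √(-60 + (-2*2/(35 + 21*2) - 1*23)) = √(-60 + (-2*2/(35 + 42) - 23)) = √(-60 + (-2*2/77 - 23)) = √(-60 + (-2*2*1/77 - 23)) = √(-60 + (-4/77 - 23)) = √(-60 - 1775/77) = √(-6395/77) = I*√492415/77 ≈ 9.1133*I)
(o + T)² = (16 + I*√492415/77)²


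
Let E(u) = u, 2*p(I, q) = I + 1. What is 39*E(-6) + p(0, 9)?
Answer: -467/2 ≈ -233.50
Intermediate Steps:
p(I, q) = 1/2 + I/2 (p(I, q) = (I + 1)/2 = (1 + I)/2 = 1/2 + I/2)
39*E(-6) + p(0, 9) = 39*(-6) + (1/2 + (1/2)*0) = -234 + (1/2 + 0) = -234 + 1/2 = -467/2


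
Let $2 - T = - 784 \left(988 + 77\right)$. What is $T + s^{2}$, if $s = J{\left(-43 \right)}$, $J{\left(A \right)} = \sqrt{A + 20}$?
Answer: $834939$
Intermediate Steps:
$J{\left(A \right)} = \sqrt{20 + A}$
$T = 834962$ ($T = 2 - - 784 \left(988 + 77\right) = 2 - \left(-784\right) 1065 = 2 - -834960 = 2 + 834960 = 834962$)
$s = i \sqrt{23}$ ($s = \sqrt{20 - 43} = \sqrt{-23} = i \sqrt{23} \approx 4.7958 i$)
$T + s^{2} = 834962 + \left(i \sqrt{23}\right)^{2} = 834962 - 23 = 834939$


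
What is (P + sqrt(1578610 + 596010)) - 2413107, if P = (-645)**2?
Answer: -1997082 + 14*sqrt(11095) ≈ -1.9956e+6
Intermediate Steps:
P = 416025
(P + sqrt(1578610 + 596010)) - 2413107 = (416025 + sqrt(1578610 + 596010)) - 2413107 = (416025 + sqrt(2174620)) - 2413107 = (416025 + 14*sqrt(11095)) - 2413107 = -1997082 + 14*sqrt(11095)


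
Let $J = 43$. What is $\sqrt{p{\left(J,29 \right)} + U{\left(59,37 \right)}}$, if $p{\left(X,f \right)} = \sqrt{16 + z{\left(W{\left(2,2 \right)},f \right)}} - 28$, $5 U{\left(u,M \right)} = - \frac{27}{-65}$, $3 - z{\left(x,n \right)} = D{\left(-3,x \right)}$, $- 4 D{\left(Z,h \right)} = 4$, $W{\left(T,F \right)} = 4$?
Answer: $\frac{\sqrt{-117949 + 8450 \sqrt{5}}}{65} \approx 4.842 i$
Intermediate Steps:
$D{\left(Z,h \right)} = -1$ ($D{\left(Z,h \right)} = \left(- \frac{1}{4}\right) 4 = -1$)
$z{\left(x,n \right)} = 4$ ($z{\left(x,n \right)} = 3 - -1 = 3 + 1 = 4$)
$U{\left(u,M \right)} = \frac{27}{325}$ ($U{\left(u,M \right)} = \frac{\left(-27\right) \frac{1}{-65}}{5} = \frac{\left(-27\right) \left(- \frac{1}{65}\right)}{5} = \frac{1}{5} \cdot \frac{27}{65} = \frac{27}{325}$)
$p{\left(X,f \right)} = -28 + 2 \sqrt{5}$ ($p{\left(X,f \right)} = \sqrt{16 + 4} - 28 = \sqrt{20} - 28 = 2 \sqrt{5} - 28 = -28 + 2 \sqrt{5}$)
$\sqrt{p{\left(J,29 \right)} + U{\left(59,37 \right)}} = \sqrt{\left(-28 + 2 \sqrt{5}\right) + \frac{27}{325}} = \sqrt{- \frac{9073}{325} + 2 \sqrt{5}}$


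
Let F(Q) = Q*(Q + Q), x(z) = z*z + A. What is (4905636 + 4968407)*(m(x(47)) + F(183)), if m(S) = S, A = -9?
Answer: 683066546654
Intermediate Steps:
x(z) = -9 + z**2 (x(z) = z*z - 9 = z**2 - 9 = -9 + z**2)
F(Q) = 2*Q**2 (F(Q) = Q*(2*Q) = 2*Q**2)
(4905636 + 4968407)*(m(x(47)) + F(183)) = (4905636 + 4968407)*((-9 + 47**2) + 2*183**2) = 9874043*((-9 + 2209) + 2*33489) = 9874043*(2200 + 66978) = 9874043*69178 = 683066546654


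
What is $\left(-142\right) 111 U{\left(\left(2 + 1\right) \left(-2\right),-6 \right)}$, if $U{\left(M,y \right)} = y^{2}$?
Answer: $-567432$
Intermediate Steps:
$\left(-142\right) 111 U{\left(\left(2 + 1\right) \left(-2\right),-6 \right)} = \left(-142\right) 111 \left(-6\right)^{2} = \left(-15762\right) 36 = -567432$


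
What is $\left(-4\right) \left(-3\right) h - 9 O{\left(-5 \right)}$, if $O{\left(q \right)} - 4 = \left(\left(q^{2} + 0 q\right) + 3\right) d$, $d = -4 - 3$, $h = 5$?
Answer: $1788$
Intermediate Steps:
$d = -7$ ($d = -4 - 3 = -7$)
$O{\left(q \right)} = -17 - 7 q^{2}$ ($O{\left(q \right)} = 4 + \left(\left(q^{2} + 0 q\right) + 3\right) \left(-7\right) = 4 + \left(\left(q^{2} + 0\right) + 3\right) \left(-7\right) = 4 + \left(q^{2} + 3\right) \left(-7\right) = 4 + \left(3 + q^{2}\right) \left(-7\right) = 4 - \left(21 + 7 q^{2}\right) = -17 - 7 q^{2}$)
$\left(-4\right) \left(-3\right) h - 9 O{\left(-5 \right)} = \left(-4\right) \left(-3\right) 5 - 9 \left(-17 - 7 \left(-5\right)^{2}\right) = 12 \cdot 5 - 9 \left(-17 - 175\right) = 60 - 9 \left(-17 - 175\right) = 60 - -1728 = 60 + 1728 = 1788$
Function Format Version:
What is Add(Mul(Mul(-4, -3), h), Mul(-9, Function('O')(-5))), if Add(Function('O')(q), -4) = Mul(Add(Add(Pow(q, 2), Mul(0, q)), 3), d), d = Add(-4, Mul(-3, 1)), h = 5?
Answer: 1788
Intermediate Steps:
d = -7 (d = Add(-4, -3) = -7)
Function('O')(q) = Add(-17, Mul(-7, Pow(q, 2))) (Function('O')(q) = Add(4, Mul(Add(Add(Pow(q, 2), Mul(0, q)), 3), -7)) = Add(4, Mul(Add(Add(Pow(q, 2), 0), 3), -7)) = Add(4, Mul(Add(Pow(q, 2), 3), -7)) = Add(4, Mul(Add(3, Pow(q, 2)), -7)) = Add(4, Add(-21, Mul(-7, Pow(q, 2)))) = Add(-17, Mul(-7, Pow(q, 2))))
Add(Mul(Mul(-4, -3), h), Mul(-9, Function('O')(-5))) = Add(Mul(Mul(-4, -3), 5), Mul(-9, Add(-17, Mul(-7, Pow(-5, 2))))) = Add(Mul(12, 5), Mul(-9, Add(-17, Mul(-7, 25)))) = Add(60, Mul(-9, Add(-17, -175))) = Add(60, Mul(-9, -192)) = Add(60, 1728) = 1788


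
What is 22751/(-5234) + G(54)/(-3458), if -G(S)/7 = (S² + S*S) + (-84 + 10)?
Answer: 9449189/1292798 ≈ 7.3091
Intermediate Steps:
G(S) = 518 - 14*S² (G(S) = -7*((S² + S*S) + (-84 + 10)) = -7*((S² + S²) - 74) = -7*(2*S² - 74) = -7*(-74 + 2*S²) = 518 - 14*S²)
22751/(-5234) + G(54)/(-3458) = 22751/(-5234) + (518 - 14*54²)/(-3458) = 22751*(-1/5234) + (518 - 14*2916)*(-1/3458) = -22751/5234 + (518 - 40824)*(-1/3458) = -22751/5234 - 40306*(-1/3458) = -22751/5234 + 2879/247 = 9449189/1292798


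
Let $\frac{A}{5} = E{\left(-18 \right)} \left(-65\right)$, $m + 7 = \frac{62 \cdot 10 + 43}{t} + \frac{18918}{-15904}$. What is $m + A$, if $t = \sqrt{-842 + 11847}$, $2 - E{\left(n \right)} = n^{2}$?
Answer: $\frac{832111677}{7952} + \frac{663 \sqrt{11005}}{11005} \approx 1.0465 \cdot 10^{5}$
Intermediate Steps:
$E{\left(n \right)} = 2 - n^{2}$
$t = \sqrt{11005} \approx 104.9$
$m = - \frac{65123}{7952} + \frac{663 \sqrt{11005}}{11005}$ ($m = -7 + \left(\frac{62 \cdot 10 + 43}{\sqrt{11005}} + \frac{18918}{-15904}\right) = -7 + \left(\left(620 + 43\right) \frac{\sqrt{11005}}{11005} + 18918 \left(- \frac{1}{15904}\right)\right) = -7 - \left(\frac{9459}{7952} - 663 \frac{\sqrt{11005}}{11005}\right) = -7 - \left(\frac{9459}{7952} - \frac{663 \sqrt{11005}}{11005}\right) = - \frac{65123}{7952} + \frac{663 \sqrt{11005}}{11005} \approx -1.8695$)
$A = 104650$ ($A = 5 \left(2 - \left(-18\right)^{2}\right) \left(-65\right) = 5 \left(2 - 324\right) \left(-65\right) = 5 \left(\left(-322\right) \left(-65\right)\right) = 5 \cdot 20930 = 104650$)
$m + A = \left(- \frac{65123}{7952} + \frac{663 \sqrt{11005}}{11005}\right) + 104650 = \frac{832111677}{7952} + \frac{663 \sqrt{11005}}{11005}$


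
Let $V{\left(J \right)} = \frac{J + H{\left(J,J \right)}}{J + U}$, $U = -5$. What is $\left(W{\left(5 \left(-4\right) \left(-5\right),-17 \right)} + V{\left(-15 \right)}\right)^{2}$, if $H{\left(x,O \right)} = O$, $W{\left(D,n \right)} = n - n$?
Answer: $\frac{9}{4} \approx 2.25$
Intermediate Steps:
$W{\left(D,n \right)} = 0$
$V{\left(J \right)} = \frac{2 J}{-5 + J}$ ($V{\left(J \right)} = \frac{J + J}{J - 5} = \frac{2 J}{-5 + J}$)
$\left(W{\left(5 \left(-4\right) \left(-5\right),-17 \right)} + V{\left(-15 \right)}\right)^{2} = \left(0 + 2 \left(-15\right) \frac{1}{-5 - 15}\right)^{2} = \left(0 + 2 \left(-15\right) \frac{1}{-20}\right)^{2} = \left(0 + 2 \left(-15\right) \left(- \frac{1}{20}\right)\right)^{2} = \left(0 + \frac{3}{2}\right)^{2} = \left(\frac{3}{2}\right)^{2} = \frac{9}{4}$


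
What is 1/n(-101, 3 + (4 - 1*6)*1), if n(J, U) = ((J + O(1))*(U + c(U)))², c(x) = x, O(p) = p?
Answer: 1/40000 ≈ 2.5000e-5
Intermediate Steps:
n(J, U) = 4*U²*(1 + J)² (n(J, U) = ((J + 1)*(U + U))² = ((1 + J)*(2*U))² = (2*U*(1 + J))² = 4*U²*(1 + J)²)
1/n(-101, 3 + (4 - 1*6)*1) = 1/(4*(3 + (4 - 1*6)*1)²*(1 - 101)²) = 1/(4*(3 + (4 - 6)*1)²*(-100)²) = 1/(4*(3 - 2*1)²*10000) = 1/(4*(3 - 2)²*10000) = 1/(4*1²*10000) = 1/(4*1*10000) = 1/40000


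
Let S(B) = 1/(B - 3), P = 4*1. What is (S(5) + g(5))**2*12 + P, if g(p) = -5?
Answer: 247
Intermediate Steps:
P = 4
S(B) = 1/(-3 + B)
(S(5) + g(5))**2*12 + P = (1/(-3 + 5) - 5)**2*12 + 4 = (1/2 - 5)**2*12 + 4 = (-9/2)**2*12 + 4 = (81/4)*12 + 4 = 243 + 4 = 247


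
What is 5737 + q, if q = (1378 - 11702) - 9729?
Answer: -14316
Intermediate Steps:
q = -20053 (q = -10324 - 9729 = -20053)
5737 + q = 5737 - 20053 = -14316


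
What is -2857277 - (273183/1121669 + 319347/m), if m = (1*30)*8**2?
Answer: -2051267757980821/717868160 ≈ -2.8574e+6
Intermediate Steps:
m = 1920 (m = 30*64 = 1920)
-2857277 - (273183/1121669 + 319347/m) = -2857277 - (273183/1121669 + 319347/1920) = -2857277 - (273183*(1/1121669) + 319347*(1/1920)) = -2857277 - (273183/1121669 + 106449/640) = -2857277 - 1*119575380501/717868160 = -2857277 - 119575380501/717868160 = -2051267757980821/717868160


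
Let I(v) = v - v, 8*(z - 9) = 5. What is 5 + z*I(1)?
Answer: 5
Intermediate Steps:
z = 77/8 (z = 9 + (⅛)*5 = 9 + 5/8 = 77/8 ≈ 9.6250)
I(v) = 0
5 + z*I(1) = 5 + (77/8)*0 = 5 + 0 = 5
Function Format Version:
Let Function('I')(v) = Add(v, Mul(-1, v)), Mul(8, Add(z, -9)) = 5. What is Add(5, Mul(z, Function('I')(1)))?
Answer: 5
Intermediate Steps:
z = Rational(77, 8) (z = Add(9, Mul(Rational(1, 8), 5)) = Add(9, Rational(5, 8)) = Rational(77, 8) ≈ 9.6250)
Function('I')(v) = 0
Add(5, Mul(z, Function('I')(1))) = Add(5, Mul(Rational(77, 8), 0)) = Add(5, 0) = 5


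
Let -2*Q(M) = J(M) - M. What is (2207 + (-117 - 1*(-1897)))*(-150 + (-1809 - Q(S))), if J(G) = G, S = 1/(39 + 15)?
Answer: -7810533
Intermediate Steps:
S = 1/54 ≈ 0.018519
Q(M) = 0 (Q(M) = -(M - M)/2 = -1/2*0 = 0)
(2207 + (-117 - 1*(-1897)))*(-150 + (-1809 - Q(S))) = (2207 + (-117 - 1*(-1897)))*(-150 + (-1809 - 1*0)) = (2207 + (-117 + 1897))*(-150 + (-1809 + 0)) = (2207 + 1780)*(-150 - 1809) = 3987*(-1959) = -7810533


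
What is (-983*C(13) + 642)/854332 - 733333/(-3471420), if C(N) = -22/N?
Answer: 2062168357867/9638671872180 ≈ 0.21395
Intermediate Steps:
(-983*C(13) + 642)/854332 - 733333/(-3471420) = (-(-21626)/13 + 642)/854332 - 733333/(-3471420) = (-(-21626)/13 + 642)*(1/854332) - 733333*(-1/3471420) = (-983*(-22/13) + 642)*(1/854332) + 733333/3471420 = (21626/13 + 642)*(1/854332) + 733333/3471420 = (29972/13)*(1/854332) + 733333/3471420 = 7493/2776579 + 733333/3471420 = 2062168357867/9638671872180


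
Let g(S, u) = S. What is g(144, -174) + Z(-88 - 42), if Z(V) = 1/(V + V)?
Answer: 37439/260 ≈ 144.00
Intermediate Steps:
Z(V) = 1/(2*V)
g(144, -174) + Z(-88 - 42) = 144 + 1/(2*(-88 - 42)) = 144 + (½)/(-130) = 144 + (½)*(-1/130) = 144 - 1/260 = 37439/260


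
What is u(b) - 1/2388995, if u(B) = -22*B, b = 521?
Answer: -27382660691/2388995 ≈ -11462.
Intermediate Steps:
u(b) - 1/2388995 = -22*521 - 1/2388995 = -11462 - 1*1/2388995 = -11462 - 1/2388995 = -27382660691/2388995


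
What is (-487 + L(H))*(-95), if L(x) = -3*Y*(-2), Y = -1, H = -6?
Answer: 46835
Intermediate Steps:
L(x) = -6 (L(x) = -3*(-1)*(-2) = 3*(-2) = -6)
(-487 + L(H))*(-95) = (-487 - 6)*(-95) = -493*(-95) = 46835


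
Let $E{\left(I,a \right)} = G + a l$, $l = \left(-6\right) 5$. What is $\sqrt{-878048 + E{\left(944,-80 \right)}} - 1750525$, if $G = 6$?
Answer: $-1750525 + i \sqrt{875642} \approx -1.7505 \cdot 10^{6} + 935.76 i$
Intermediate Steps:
$l = -30$
$E{\left(I,a \right)} = 6 - 30 a$ ($E{\left(I,a \right)} = 6 + a \left(-30\right) = 6 - 30 a$)
$\sqrt{-878048 + E{\left(944,-80 \right)}} - 1750525 = \sqrt{-878048 + \left(6 - -2400\right)} - 1750525 = \sqrt{-878048 + \left(6 + 2400\right)} - 1750525 = \sqrt{-878048 + 2406} - 1750525 = \sqrt{-875642} - 1750525 = i \sqrt{875642} - 1750525 = -1750525 + i \sqrt{875642}$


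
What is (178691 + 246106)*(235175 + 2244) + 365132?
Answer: 100855244075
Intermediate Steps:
(178691 + 246106)*(235175 + 2244) + 365132 = 424797*237419 + 365132 = 100854878943 + 365132 = 100855244075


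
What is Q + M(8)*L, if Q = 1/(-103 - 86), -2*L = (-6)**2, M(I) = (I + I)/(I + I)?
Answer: -3403/189 ≈ -18.005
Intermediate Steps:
M(I) = 1 (M(I) = (2*I)/((2*I)) = (2*I)*(1/(2*I)) = 1)
L = -18 (L = -1/2*(-6)**2 = -1/2*36 = -18)
Q = -1/189 (Q = 1/(-189) = -1/189 ≈ -0.0052910)
Q + M(8)*L = -1/189 + 1*(-18) = -1/189 - 18 = -3403/189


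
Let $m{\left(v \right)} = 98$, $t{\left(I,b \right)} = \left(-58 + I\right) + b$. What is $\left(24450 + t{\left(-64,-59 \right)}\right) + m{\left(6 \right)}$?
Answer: $24367$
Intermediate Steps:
$t{\left(I,b \right)} = -58 + I + b$
$\left(24450 + t{\left(-64,-59 \right)}\right) + m{\left(6 \right)} = \left(24450 - 181\right) + 98 = 24269 + 98 = 24367$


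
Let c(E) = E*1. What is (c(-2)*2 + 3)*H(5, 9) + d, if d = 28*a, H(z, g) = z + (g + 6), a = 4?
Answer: 92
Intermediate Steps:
H(z, g) = 6 + g + z (H(z, g) = z + (6 + g) = 6 + g + z)
c(E) = E
d = 112 (d = 28*4 = 112)
(c(-2)*2 + 3)*H(5, 9) + d = (-2*2 + 3)*(6 + 9 + 5) + 112 = (-4 + 3)*20 + 112 = -1*20 + 112 = -20 + 112 = 92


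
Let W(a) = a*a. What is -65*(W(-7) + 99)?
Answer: -9620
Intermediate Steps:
W(a) = a²
-65*(W(-7) + 99) = -65*((-7)² + 99) = -65*(49 + 99) = -65*148 = -9620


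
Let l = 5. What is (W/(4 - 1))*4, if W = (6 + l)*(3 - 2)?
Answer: 44/3 ≈ 14.667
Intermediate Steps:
W = 11 (W = (6 + 5)*(3 - 2) = 11*1 = 11)
(W/(4 - 1))*4 = (11/(4 - 1))*4 = (11/3)*4 = 44/3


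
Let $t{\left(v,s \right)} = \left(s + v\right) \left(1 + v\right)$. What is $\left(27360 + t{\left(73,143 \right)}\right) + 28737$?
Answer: $72081$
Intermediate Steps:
$t{\left(v,s \right)} = \left(1 + v\right) \left(s + v\right)$
$\left(27360 + t{\left(73,143 \right)}\right) + 28737 = \left(27360 + \left(143 + 73 + 73^{2} + 143 \cdot 73\right)\right) + 28737 = \left(27360 + \left(143 + 73 + 5329 + 10439\right)\right) + 28737 = \left(27360 + 15984\right) + 28737 = 43344 + 28737 = 72081$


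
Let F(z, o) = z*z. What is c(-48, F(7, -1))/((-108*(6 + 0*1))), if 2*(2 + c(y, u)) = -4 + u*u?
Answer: -2393/1296 ≈ -1.8465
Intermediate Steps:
F(z, o) = z²
c(y, u) = -4 + u²/2 (c(y, u) = -2 + (-4 + u*u)/2 = -2 + (-4 + u²)/2 = -2 + (-2 + u²/2) = -4 + u²/2)
c(-48, F(7, -1))/((-108*(6 + 0*1))) = (-4 + (7²)²/2)/((-108*(6 + 0*1))) = (-4 + (½)*49²)/((-108*(6 + 0))) = (-4 + (½)*2401)/((-108*6)) = (-4 + 2401/2)/(-648) = (2393/2)*(-1/648) = -2393/1296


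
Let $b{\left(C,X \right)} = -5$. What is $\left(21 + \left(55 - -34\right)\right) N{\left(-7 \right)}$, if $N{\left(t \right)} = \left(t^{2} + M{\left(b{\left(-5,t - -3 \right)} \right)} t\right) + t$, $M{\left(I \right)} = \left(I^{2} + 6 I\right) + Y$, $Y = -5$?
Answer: $12320$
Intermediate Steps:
$M{\left(I \right)} = -5 + I^{2} + 6 I$ ($M{\left(I \right)} = \left(I^{2} + 6 I\right) - 5 = -5 + I^{2} + 6 I$)
$N{\left(t \right)} = t^{2} - 9 t$ ($N{\left(t \right)} = \left(t^{2} + \left(-5 + \left(-5\right)^{2} + 6 \left(-5\right)\right) t\right) + t = \left(t^{2} + \left(-5 + 25 - 30\right) t\right) + t = \left(t^{2} - 10 t\right) + t = t^{2} - 9 t$)
$\left(21 + \left(55 - -34\right)\right) N{\left(-7 \right)} = \left(21 + \left(55 - -34\right)\right) \left(- 7 \left(-9 - 7\right)\right) = \left(21 + \left(55 + 34\right)\right) \left(\left(-7\right) \left(-16\right)\right) = \left(21 + 89\right) 112 = 110 \cdot 112 = 12320$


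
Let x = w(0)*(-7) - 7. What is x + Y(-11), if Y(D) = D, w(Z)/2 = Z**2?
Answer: -18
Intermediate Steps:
w(Z) = 2*Z**2
x = -7 (x = (2*0**2)*(-7) - 7 = (2*0)*(-7) - 7 = 0*(-7) - 7 = 0 - 7 = -7)
x + Y(-11) = -7 - 11 = -18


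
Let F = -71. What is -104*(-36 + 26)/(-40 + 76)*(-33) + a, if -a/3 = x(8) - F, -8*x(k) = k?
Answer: -3490/3 ≈ -1163.3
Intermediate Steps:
x(k) = -k/8
a = -210 (a = -3*(-1/8*8 - 1*(-71)) = -3*(-1 + 71) = -3*70 = -210)
-104*(-36 + 26)/(-40 + 76)*(-33) + a = -104*(-36 + 26)/(-40 + 76)*(-33) - 210 = -104/(36/(-10))*(-33) - 210 = -104/(36*(-1/10))*(-33) - 210 = -104/(-18/5)*(-33) - 210 = -104*(-5/18)*(-33) - 210 = (260/9)*(-33) - 210 = -2860/3 - 210 = -3490/3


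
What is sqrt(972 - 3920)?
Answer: 2*I*sqrt(737) ≈ 54.295*I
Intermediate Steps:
sqrt(972 - 3920) = sqrt(-2948) = 2*I*sqrt(737)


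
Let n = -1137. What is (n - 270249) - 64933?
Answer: -336319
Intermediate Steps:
(n - 270249) - 64933 = (-1137 - 270249) - 64933 = -271386 - 64933 = -336319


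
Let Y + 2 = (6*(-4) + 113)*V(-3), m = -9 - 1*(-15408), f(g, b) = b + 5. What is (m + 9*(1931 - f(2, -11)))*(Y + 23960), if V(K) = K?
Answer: 777822912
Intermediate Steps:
f(g, b) = 5 + b
m = 15399 (m = -9 + 15408 = 15399)
Y = -269 (Y = -2 + (6*(-4) + 113)*(-3) = -2 + (-24 + 113)*(-3) = -2 + 89*(-3) = -2 - 267 = -269)
(m + 9*(1931 - f(2, -11)))*(Y + 23960) = (15399 + 9*(1931 - (5 - 11)))*(-269 + 23960) = (15399 + 9*(1931 - 1*(-6)))*23691 = (15399 + 9*(1931 + 6))*23691 = (15399 + 9*1937)*23691 = (15399 + 17433)*23691 = 32832*23691 = 777822912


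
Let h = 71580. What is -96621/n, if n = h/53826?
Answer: -866786991/11930 ≈ -72656.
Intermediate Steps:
n = 11930/8971 (n = 71580/53826 = 71580*(1/53826) = 11930/8971 ≈ 1.3298)
-96621/n = -96621/11930/8971 = -96621*8971/11930 = -866786991/11930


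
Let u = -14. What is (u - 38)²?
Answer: 2704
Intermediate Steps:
(u - 38)² = (-14 - 38)² = (-52)² = 2704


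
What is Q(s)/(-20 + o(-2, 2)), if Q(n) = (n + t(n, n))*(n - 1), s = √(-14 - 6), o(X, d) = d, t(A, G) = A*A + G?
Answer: 10/9 + 22*I*√5/9 ≈ 1.1111 + 5.4659*I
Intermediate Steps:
t(A, G) = G + A² (t(A, G) = A² + G = G + A²)
s = 2*I*√5 (s = √(-20) = 2*I*√5 ≈ 4.4721*I)
Q(n) = (-1 + n)*(n² + 2*n) (Q(n) = (n + (n + n²))*(n - 1) = (n² + 2*n)*(-1 + n) = (-1 + n)*(n² + 2*n))
Q(s)/(-20 + o(-2, 2)) = ((2*I*√5)*(-2 + (2*I*√5)*(1 + 2*I*√5)))/(-20 + 2) = ((2*I*√5)*(-2 + 2*I*√5*(1 + 2*I*√5)))/(-18) = -I*√5*(-2 + 2*I*√5*(1 + 2*I*√5))/9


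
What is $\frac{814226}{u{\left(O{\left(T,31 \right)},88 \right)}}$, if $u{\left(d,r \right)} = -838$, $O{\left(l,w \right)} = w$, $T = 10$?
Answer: $- \frac{407113}{419} \approx -971.63$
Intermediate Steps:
$\frac{814226}{u{\left(O{\left(T,31 \right)},88 \right)}} = \frac{814226}{-838} = 814226 \left(- \frac{1}{838}\right) = - \frac{407113}{419}$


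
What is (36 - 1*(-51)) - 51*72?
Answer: -3585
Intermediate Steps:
(36 - 1*(-51)) - 51*72 = (36 + 51) - 3672 = 87 - 3672 = -3585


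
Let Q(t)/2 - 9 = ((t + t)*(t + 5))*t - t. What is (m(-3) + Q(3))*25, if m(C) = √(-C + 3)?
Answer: 7500 + 25*√6 ≈ 7561.2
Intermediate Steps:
Q(t) = 18 - 2*t + 4*t²*(5 + t) (Q(t) = 18 + 2*(((t + t)*(t + 5))*t - t) = 18 + 2*(((2*t)*(5 + t))*t - t) = 18 + 2*((2*t*(5 + t))*t - t) = 18 + 2*(2*t²*(5 + t) - t) = 18 + 2*(-t + 2*t²*(5 + t)) = 18 + (-2*t + 4*t²*(5 + t)) = 18 - 2*t + 4*t²*(5 + t))
m(C) = √(3 - C)
(m(-3) + Q(3))*25 = (√(3 - 1*(-3)) + (18 - 2*3 + 4*3³ + 20*3²))*25 = (√(3 + 3) + (18 - 6 + 4*27 + 20*9))*25 = (√6 + (18 - 6 + 108 + 180))*25 = (√6 + 300)*25 = (300 + √6)*25 = 7500 + 25*√6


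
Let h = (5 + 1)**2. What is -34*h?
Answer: -1224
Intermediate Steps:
h = 36 (h = 6**2 = 36)
-34*h = -34*36 = -1224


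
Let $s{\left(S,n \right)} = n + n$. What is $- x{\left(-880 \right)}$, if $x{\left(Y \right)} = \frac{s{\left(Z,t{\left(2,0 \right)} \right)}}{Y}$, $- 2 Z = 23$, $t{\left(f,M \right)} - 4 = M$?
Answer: $\frac{1}{110} \approx 0.0090909$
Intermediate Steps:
$t{\left(f,M \right)} = 4 + M$
$Z = - \frac{23}{2}$ ($Z = \left(- \frac{1}{2}\right) 23 = - \frac{23}{2} \approx -11.5$)
$s{\left(S,n \right)} = 2 n$
$x{\left(Y \right)} = \frac{8}{Y}$ ($x{\left(Y \right)} = \frac{2 \left(4 + 0\right)}{Y} = \frac{2 \cdot 4}{Y} = \frac{8}{Y}$)
$- x{\left(-880 \right)} = - \frac{8}{-880} = - \frac{8 \left(-1\right)}{880} = \left(-1\right) \left(- \frac{1}{110}\right) = \frac{1}{110}$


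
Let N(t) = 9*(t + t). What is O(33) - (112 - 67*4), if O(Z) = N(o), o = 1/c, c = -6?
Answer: 153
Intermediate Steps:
o = -⅙ (o = 1/(-6) = -⅙ ≈ -0.16667)
N(t) = 18*t (N(t) = 9*(2*t) = 18*t)
O(Z) = -3 (O(Z) = 18*(-⅙) = -3)
O(33) - (112 - 67*4) = -3 - (112 - 67*4) = -3 - (112 - 268) = -3 - 1*(-156) = -3 + 156 = 153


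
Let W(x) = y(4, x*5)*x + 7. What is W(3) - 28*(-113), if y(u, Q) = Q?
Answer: 3216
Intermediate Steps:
W(x) = 7 + 5*x² (W(x) = (x*5)*x + 7 = (5*x)*x + 7 = 5*x² + 7 = 7 + 5*x²)
W(3) - 28*(-113) = (7 + 5*3²) - 28*(-113) = (7 + 5*9) + 3164 = (7 + 45) + 3164 = 52 + 3164 = 3216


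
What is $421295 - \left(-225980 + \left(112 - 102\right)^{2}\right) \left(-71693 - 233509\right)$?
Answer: $-68938606465$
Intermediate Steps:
$421295 - \left(-225980 + \left(112 - 102\right)^{2}\right) \left(-71693 - 233509\right) = 421295 - \left(-225980 + 10^{2}\right) \left(-305202\right) = 421295 - \left(-225980 + 100\right) \left(-305202\right) = 421295 - \left(-225880\right) \left(-305202\right) = 421295 - 68939027760 = -68938606465$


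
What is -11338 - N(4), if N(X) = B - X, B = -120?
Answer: -11214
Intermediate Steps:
N(X) = -120 - X
-11338 - N(4) = -11338 - (-120 - 1*4) = -11338 - (-120 - 4) = -11338 - 1*(-124) = -11338 + 124 = -11214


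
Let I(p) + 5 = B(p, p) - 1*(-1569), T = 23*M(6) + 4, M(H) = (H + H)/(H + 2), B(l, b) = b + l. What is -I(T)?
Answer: -1641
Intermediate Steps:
M(H) = 2*H/(2 + H) (M(H) = (2*H)/(2 + H) = 2*H/(2 + H))
T = 77/2 (T = 23*(2*6/(2 + 6)) + 4 = 23*(2*6/8) + 4 = 23*(2*6*(1/8)) + 4 = 23*(3/2) + 4 = 69/2 + 4 = 77/2 ≈ 38.500)
I(p) = 1564 + 2*p (I(p) = -5 + ((p + p) - 1*(-1569)) = -5 + (2*p + 1569) = -5 + (1569 + 2*p) = 1564 + 2*p)
-I(T) = -(1564 + 2*(77/2)) = -(1564 + 77) = -1*1641 = -1641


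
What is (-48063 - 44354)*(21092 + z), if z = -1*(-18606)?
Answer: -3668770066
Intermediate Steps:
z = 18606
(-48063 - 44354)*(21092 + z) = (-48063 - 44354)*(21092 + 18606) = -92417*39698 = -3668770066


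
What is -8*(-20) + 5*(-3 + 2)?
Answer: 155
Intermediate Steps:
-8*(-20) + 5*(-3 + 2) = 160 + 5*(-1) = 160 - 5 = 155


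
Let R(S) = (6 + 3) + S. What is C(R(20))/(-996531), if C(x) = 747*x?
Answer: -7221/332177 ≈ -0.021738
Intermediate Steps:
R(S) = 9 + S
C(R(20))/(-996531) = (747*(9 + 20))/(-996531) = (747*29)*(-1/996531) = 21663*(-1/996531) = -7221/332177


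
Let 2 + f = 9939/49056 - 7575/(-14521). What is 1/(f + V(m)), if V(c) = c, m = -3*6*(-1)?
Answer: 237447392/3971132745 ≈ 0.059793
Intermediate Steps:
m = 18 (m = -18*(-1) = 18)
f = -302920311/237447392 (f = -2 + (9939/49056 - 7575/(-14521)) = -2 + (9939*(1/49056) - 7575*(-1/14521)) = -2 + (3313/16352 + 7575/14521) = -2 + 171974473/237447392 = -302920311/237447392 ≈ -1.2757)
1/(f + V(m)) = 1/(-302920311/237447392 + 18) = 1/(3971132745/237447392) = 237447392/3971132745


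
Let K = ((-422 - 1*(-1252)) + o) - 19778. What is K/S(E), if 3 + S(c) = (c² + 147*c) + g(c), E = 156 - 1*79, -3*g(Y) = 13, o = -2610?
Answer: -32337/25861 ≈ -1.2504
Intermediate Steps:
g(Y) = -13/3 (g(Y) = -⅓*13 = -13/3)
E = 77 (E = 156 - 79 = 77)
S(c) = -22/3 + c² + 147*c (S(c) = -3 + ((c² + 147*c) - 13/3) = -3 + (-13/3 + c² + 147*c) = -22/3 + c² + 147*c)
K = -21558 (K = ((-422 - 1*(-1252)) - 2610) - 19778 = ((-422 + 1252) - 2610) - 19778 = (830 - 2610) - 19778 = -1780 - 19778 = -21558)
K/S(E) = -21558/(-22/3 + 77² + 147*77) = -21558/(-22/3 + 5929 + 11319) = -21558/51722/3 = -21558*3/51722 = -32337/25861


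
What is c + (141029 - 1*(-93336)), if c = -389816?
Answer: -155451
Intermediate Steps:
c + (141029 - 1*(-93336)) = -389816 + (141029 - 1*(-93336)) = -389816 + (141029 + 93336) = -389816 + 234365 = -155451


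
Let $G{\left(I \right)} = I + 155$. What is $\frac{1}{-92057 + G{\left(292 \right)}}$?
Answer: $- \frac{1}{91610} \approx -1.0916 \cdot 10^{-5}$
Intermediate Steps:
$G{\left(I \right)} = 155 + I$
$\frac{1}{-92057 + G{\left(292 \right)}} = \frac{1}{-92057 + \left(155 + 292\right)} = \frac{1}{-92057 + 447} = \frac{1}{-91610} = - \frac{1}{91610}$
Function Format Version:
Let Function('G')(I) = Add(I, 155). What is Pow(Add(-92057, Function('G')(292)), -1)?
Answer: Rational(-1, 91610) ≈ -1.0916e-5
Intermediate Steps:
Function('G')(I) = Add(155, I)
Pow(Add(-92057, Function('G')(292)), -1) = Pow(Add(-92057, Add(155, 292)), -1) = Pow(Add(-92057, 447), -1) = Pow(-91610, -1) = Rational(-1, 91610)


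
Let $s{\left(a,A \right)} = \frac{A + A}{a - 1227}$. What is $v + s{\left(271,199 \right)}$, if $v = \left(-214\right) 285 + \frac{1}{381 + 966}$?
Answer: $- \frac{39269654915}{643866} \approx -60990.0$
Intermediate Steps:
$v = - \frac{82153529}{1347}$ ($v = -60990 + \frac{1}{1347} = - \frac{82153529}{1347} \approx -60990.0$)
$s{\left(a,A \right)} = \frac{2 A}{-1227 + a}$
$v + s{\left(271,199 \right)} = - \frac{82153529}{1347} + 2 \cdot 199 \frac{1}{-1227 + 271} = - \frac{82153529}{1347} + 2 \cdot 199 \frac{1}{-956} = - \frac{82153529}{1347} + 2 \cdot 199 \left(- \frac{1}{956}\right) = - \frac{82153529}{1347} - \frac{199}{478} = - \frac{39269654915}{643866}$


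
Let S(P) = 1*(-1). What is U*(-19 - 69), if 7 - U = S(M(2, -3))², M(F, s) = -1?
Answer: -528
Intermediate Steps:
S(P) = -1
U = 6 (U = 7 - 1*(-1)² = 7 - 1*1 = 7 - 1 = 6)
U*(-19 - 69) = 6*(-19 - 69) = 6*(-88) = -528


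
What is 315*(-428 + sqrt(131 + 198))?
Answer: -134820 + 315*sqrt(329) ≈ -1.2911e+5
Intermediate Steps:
315*(-428 + sqrt(131 + 198)) = 315*(-428 + sqrt(329)) = -134820 + 315*sqrt(329)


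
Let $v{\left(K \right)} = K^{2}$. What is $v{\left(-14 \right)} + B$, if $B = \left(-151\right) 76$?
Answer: $-11280$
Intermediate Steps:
$B = -11476$
$v{\left(-14 \right)} + B = \left(-14\right)^{2} - 11476 = 196 - 11476 = -11280$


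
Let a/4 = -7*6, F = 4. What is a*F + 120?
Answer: -552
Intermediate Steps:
a = -168 (a = 4*(-7*6) = 4*(-42) = -168)
a*F + 120 = -168*4 + 120 = -672 + 120 = -552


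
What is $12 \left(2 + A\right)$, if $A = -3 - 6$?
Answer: $-84$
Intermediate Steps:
$A = -9$ ($A = -3 - 6 = -9$)
$12 \left(2 + A\right) = 12 \left(2 - 9\right) = 12 \left(-7\right) = -84$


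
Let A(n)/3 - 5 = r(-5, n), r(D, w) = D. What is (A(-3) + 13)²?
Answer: 169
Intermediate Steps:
A(n) = 0 (A(n) = 15 + 3*(-5) = 15 - 15 = 0)
(A(-3) + 13)² = (0 + 13)² = 13² = 169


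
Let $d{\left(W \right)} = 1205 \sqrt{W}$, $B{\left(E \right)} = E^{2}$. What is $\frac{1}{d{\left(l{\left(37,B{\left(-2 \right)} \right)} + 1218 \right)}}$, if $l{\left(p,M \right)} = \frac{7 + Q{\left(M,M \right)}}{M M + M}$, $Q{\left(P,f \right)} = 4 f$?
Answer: $\frac{2 \sqrt{121915}}{29381515} \approx 2.3768 \cdot 10^{-5}$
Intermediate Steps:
$l{\left(p,M \right)} = \frac{7 + 4 M}{M + M^{2}}$ ($l{\left(p,M \right)} = \frac{7 + 4 M}{M M + M} = \frac{7 + 4 M}{M^{2} + M} = \frac{7 + 4 M}{M + M^{2}}$)
$\frac{1}{d{\left(l{\left(37,B{\left(-2 \right)} \right)} + 1218 \right)}} = \frac{1}{1205 \sqrt{\frac{7 + 4 \left(-2\right)^{2}}{\left(-2\right)^{2} \left(1 + \left(-2\right)^{2}\right)} + 1218}} = \frac{1}{1205 \sqrt{\frac{7 + 4 \cdot 4}{4 \left(1 + 4\right)} + 1218}} = \frac{1}{1205 \sqrt{\frac{7 + 16}{4 \cdot 5} + 1218}} = \frac{1}{1205 \sqrt{\frac{1}{4} \cdot \frac{1}{5} \cdot 23 + 1218}} = \frac{1}{1205 \sqrt{\frac{23}{20} + 1218}} = \frac{1}{1205 \sqrt{\frac{24383}{20}}} = \frac{1}{1205 \frac{\sqrt{121915}}{10}} = \frac{1}{\frac{241}{2} \sqrt{121915}} = \frac{2 \sqrt{121915}}{29381515}$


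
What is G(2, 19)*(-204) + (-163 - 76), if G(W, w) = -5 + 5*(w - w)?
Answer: 781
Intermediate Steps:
G(W, w) = -5 (G(W, w) = -5 + 5*0 = -5 + 0 = -5)
G(2, 19)*(-204) + (-163 - 76) = -5*(-204) + (-163 - 76) = 1020 - 239 = 781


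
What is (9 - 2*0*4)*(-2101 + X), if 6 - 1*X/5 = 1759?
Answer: -97794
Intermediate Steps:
X = -8765 (X = 30 - 5*1759 = 30 - 8795 = -8765)
(9 - 2*0*4)*(-2101 + X) = (9 - 2*0*4)*(-2101 - 8765) = (9 + 0*4)*(-10866) = (9 + 0)*(-10866) = 9*(-10866) = -97794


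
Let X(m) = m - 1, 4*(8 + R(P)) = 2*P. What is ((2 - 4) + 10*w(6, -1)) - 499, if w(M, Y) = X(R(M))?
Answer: -561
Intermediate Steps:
R(P) = -8 + P/2 (R(P) = -8 + (2*P)/4 = -8 + P/2)
X(m) = -1 + m
w(M, Y) = -9 + M/2 (w(M, Y) = -1 + (-8 + M/2) = -9 + M/2)
((2 - 4) + 10*w(6, -1)) - 499 = ((2 - 4) + 10*(-9 + (½)*6)) - 499 = (-2 + 10*(-9 + 3)) - 499 = (-2 + 10*(-6)) - 499 = (-2 - 60) - 499 = -62 - 499 = -561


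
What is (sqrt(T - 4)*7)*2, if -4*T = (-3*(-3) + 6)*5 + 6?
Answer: 7*I*sqrt(97) ≈ 68.942*I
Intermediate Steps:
T = -81/4 (T = -((-3*(-3) + 6)*5 + 6)/4 = -((9 + 6)*5 + 6)/4 = -(15*5 + 6)/4 = -(75 + 6)/4 = -1/4*81 = -81/4 ≈ -20.250)
(sqrt(T - 4)*7)*2 = (sqrt(-81/4 - 4)*7)*2 = (sqrt(-97/4)*7)*2 = ((I*sqrt(97)/2)*7)*2 = (7*I*sqrt(97)/2)*2 = 7*I*sqrt(97)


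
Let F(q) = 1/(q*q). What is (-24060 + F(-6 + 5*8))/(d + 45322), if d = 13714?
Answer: -27813359/68245616 ≈ -0.40755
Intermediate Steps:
F(q) = q**(-2) (F(q) = 1/(q**2) = q**(-2))
(-24060 + F(-6 + 5*8))/(d + 45322) = (-24060 + (-6 + 5*8)**(-2))/(13714 + 45322) = (-24060 + (-6 + 40)**(-2))/59036 = (-24060 + 34**(-2))*(1/59036) = (-24060 + 1/1156)*(1/59036) = -27813359/1156*1/59036 = -27813359/68245616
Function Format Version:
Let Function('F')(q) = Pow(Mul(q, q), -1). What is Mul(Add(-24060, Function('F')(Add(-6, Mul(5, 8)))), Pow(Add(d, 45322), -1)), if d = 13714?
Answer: Rational(-27813359, 68245616) ≈ -0.40755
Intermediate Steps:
Function('F')(q) = Pow(q, -2) (Function('F')(q) = Pow(Pow(q, 2), -1) = Pow(q, -2))
Mul(Add(-24060, Function('F')(Add(-6, Mul(5, 8)))), Pow(Add(d, 45322), -1)) = Mul(Add(-24060, Pow(Add(-6, Mul(5, 8)), -2)), Pow(Add(13714, 45322), -1)) = Mul(Add(-24060, Pow(Add(-6, 40), -2)), Pow(59036, -1)) = Mul(Add(-24060, Pow(34, -2)), Rational(1, 59036)) = Mul(Add(-24060, Rational(1, 1156)), Rational(1, 59036)) = Mul(Rational(-27813359, 1156), Rational(1, 59036)) = Rational(-27813359, 68245616)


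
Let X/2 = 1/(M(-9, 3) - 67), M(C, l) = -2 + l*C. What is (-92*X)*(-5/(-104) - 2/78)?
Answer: 161/3744 ≈ 0.043002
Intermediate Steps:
M(C, l) = -2 + C*l
X = -1/48 (X = 2/((-2 - 9*3) - 67) = 2/((-2 - 27) - 67) = 2/(-29 - 67) = 2/(-96) = 2*(-1/96) = -1/48 ≈ -0.020833)
(-92*X)*(-5/(-104) - 2/78) = (-92*(-1/48))*(-5/(-104) - 2/78) = 23*(-5*(-1/104) - 2*1/78)/12 = 23*(5/104 - 1/39)/12 = (23/12)*(7/312) = 161/3744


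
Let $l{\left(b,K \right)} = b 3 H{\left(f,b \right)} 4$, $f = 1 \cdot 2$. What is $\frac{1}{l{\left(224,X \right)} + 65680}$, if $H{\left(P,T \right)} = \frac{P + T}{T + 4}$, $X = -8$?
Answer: $\frac{19}{1298544} \approx 1.4632 \cdot 10^{-5}$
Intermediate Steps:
$f = 2$
$H{\left(P,T \right)} = \frac{P + T}{4 + T}$
$l{\left(b,K \right)} = \frac{12 b \left(2 + b\right)}{4 + b}$ ($l{\left(b,K \right)} = b 3 \frac{2 + b}{4 + b} 4 = 3 b \frac{2 + b}{4 + b} 4 = \frac{3 b \left(2 + b\right)}{4 + b} 4 = \frac{12 b \left(2 + b\right)}{4 + b}$)
$\frac{1}{l{\left(224,X \right)} + 65680} = \frac{1}{12 \cdot 224 \frac{1}{4 + 224} \left(2 + 224\right) + 65680} = \frac{1}{12 \cdot 224 \cdot \frac{1}{228} \cdot 226 + 65680} = \frac{1}{\frac{50624}{19} + 65680} = \frac{1}{\frac{1298544}{19}} = \frac{19}{1298544}$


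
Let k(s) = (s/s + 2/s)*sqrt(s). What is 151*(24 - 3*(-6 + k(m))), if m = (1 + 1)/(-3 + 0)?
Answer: 6342 + 302*I*sqrt(6) ≈ 6342.0 + 739.75*I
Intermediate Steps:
m = -2/3 (m = 2/(-3) = 2*(-1/3) = -2/3 ≈ -0.66667)
k(s) = sqrt(s)*(1 + 2/s) (k(s) = (1 + 2/s)*sqrt(s) = sqrt(s)*(1 + 2/s))
151*(24 - 3*(-6 + k(m))) = 151*(24 - 3*(-6 + (2 - 2/3)/sqrt(-2/3))) = 151*(24 - 3*(-6 - I*sqrt(6)/2*(4/3))) = 151*(24 - 3*(-6 - 2*I*sqrt(6)/3)) = 151*(24 + (18 + 2*I*sqrt(6))) = 151*(42 + 2*I*sqrt(6)) = 6342 + 302*I*sqrt(6)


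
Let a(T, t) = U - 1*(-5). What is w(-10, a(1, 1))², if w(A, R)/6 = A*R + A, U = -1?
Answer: 90000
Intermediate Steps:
a(T, t) = 4 (a(T, t) = -1 - 1*(-5) = -1 + 5 = 4)
w(A, R) = 6*A + 6*A*R (w(A, R) = 6*(A*R + A) = 6*(A + A*R) = 6*A + 6*A*R)
w(-10, a(1, 1))² = (6*(-10)*(1 + 4))² = (6*(-10)*5)² = (-300)² = 90000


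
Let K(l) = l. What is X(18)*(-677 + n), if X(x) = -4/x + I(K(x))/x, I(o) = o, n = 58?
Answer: -4333/9 ≈ -481.44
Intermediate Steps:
X(x) = 1 - 4/x (X(x) = -4/x + x/x = -4/x + 1 = 1 - 4/x)
X(18)*(-677 + n) = ((-4 + 18)/18)*(-677 + 58) = ((1/18)*14)*(-619) = (7/9)*(-619) = -4333/9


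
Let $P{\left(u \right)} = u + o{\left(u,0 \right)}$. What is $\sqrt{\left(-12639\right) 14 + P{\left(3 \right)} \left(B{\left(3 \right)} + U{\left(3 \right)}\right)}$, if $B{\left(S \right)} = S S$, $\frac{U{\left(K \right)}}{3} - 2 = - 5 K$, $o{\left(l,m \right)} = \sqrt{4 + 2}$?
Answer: $\sqrt{-177036 - 30 \sqrt{6}} \approx 420.84 i$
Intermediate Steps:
$o{\left(l,m \right)} = \sqrt{6}$
$U{\left(K \right)} = 6 - 15 K$ ($U{\left(K \right)} = 6 + 3 \left(- 5 K\right) = 6 - 15 K$)
$B{\left(S \right)} = S^{2}$
$P{\left(u \right)} = u + \sqrt{6}$
$\sqrt{\left(-12639\right) 14 + P{\left(3 \right)} \left(B{\left(3 \right)} + U{\left(3 \right)}\right)} = \sqrt{\left(-12639\right) 14 + \left(3 + \sqrt{6}\right) \left(3^{2} + \left(6 - 45\right)\right)} = \sqrt{-176946 + \left(3 + \sqrt{6}\right) \left(9 + \left(6 - 45\right)\right)} = \sqrt{-176946 + \left(3 + \sqrt{6}\right) \left(9 - 39\right)} = \sqrt{-176946 + \left(3 + \sqrt{6}\right) \left(-30\right)} = \sqrt{-176946 - \left(90 + 30 \sqrt{6}\right)} = \sqrt{-177036 - 30 \sqrt{6}}$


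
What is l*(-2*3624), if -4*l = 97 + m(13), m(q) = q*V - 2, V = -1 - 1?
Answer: 125028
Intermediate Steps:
V = -2
m(q) = -2 - 2*q (m(q) = q*(-2) - 2 = -2*q - 2 = -2 - 2*q)
l = -69/4 (l = -(97 + (-2 - 2*13))/4 = -(97 + (-2 - 26))/4 = -(97 - 28)/4 = -¼*69 = -69/4 ≈ -17.250)
l*(-2*3624) = -(-69)*3624/2 = -69/4*(-7248) = 125028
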